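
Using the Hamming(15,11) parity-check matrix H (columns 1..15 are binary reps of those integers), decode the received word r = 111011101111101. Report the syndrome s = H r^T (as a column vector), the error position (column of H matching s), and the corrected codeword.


s = (0, 0, 1, 0)^T, error position = 2, corrected codeword c = 101011101111101

Compute s = H r^T mod 2 one row at a time:
  s_1 = 0 + 1 + 1 + 1 + 1 + 1 + 0 + 1 = 6 ≡ 0 (mod 2).
  s_2 = 0 + 1 + 1 + 1 + 1 + 1 + 0 + 1 = 6 ≡ 0 (mod 2).
  s_3 = 1 + 1 + 1 + 1 + 1 + 1 + 0 + 1 = 7 ≡ 1 (mod 2).
  s_4 = 1 + 1 + 1 + 1 + 1 + 1 + 1 + 1 = 8 ≡ 0 (mod 2).
s = (0, 0, 1, 0)^T — this equals column 2 of H (binary 0010), so error is at position 2.
Correct: flip bit 2 of r = 111011101111101 to get c = 101011101111101.


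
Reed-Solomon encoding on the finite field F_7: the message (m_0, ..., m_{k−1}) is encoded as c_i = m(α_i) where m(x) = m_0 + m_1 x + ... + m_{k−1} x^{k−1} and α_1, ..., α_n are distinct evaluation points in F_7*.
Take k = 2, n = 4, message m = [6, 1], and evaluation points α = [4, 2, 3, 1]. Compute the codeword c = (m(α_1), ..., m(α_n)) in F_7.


c = [3, 1, 2, 0]

Message polynomial: m(x) = 6 + 1·x (mod 7).
For each evaluation point α_i, compute m(α_i) mod 7:
  α_1 = 4: Horner steps 1 → 3, so m(4) = 3.
  α_2 = 2: Horner steps 1 → 1, so m(2) = 1.
  α_3 = 3: Horner steps 1 → 2, so m(3) = 2.
  α_4 = 1: Horner steps 1 → 0, so m(1) = 0.
Codeword c = [3, 1, 2, 0] ∈ F_7^4.


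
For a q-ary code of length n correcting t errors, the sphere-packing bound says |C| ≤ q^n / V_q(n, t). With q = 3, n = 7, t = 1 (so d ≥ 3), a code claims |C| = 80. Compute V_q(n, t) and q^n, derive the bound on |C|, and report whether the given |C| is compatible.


V_q(n, t) = 15, q^n = 2187, Hamming bound = 145, |C| = 80 ≤ bound (satisfied).

Step 1: Compute V_q(n, t) = Σ_{j=0}^1 C(n, j) (q−1)^j.
  j = 0: C(7,0)·(2)^0 = 1·1 = 1.
  j = 1: C(7,1)·(2)^1 = 7·2 = 14.
  V_q(n, t) = 1 + 14 = 15.
Step 2: q^n = 3^7 = 2187.
Step 3: Hamming bound ⌊q^n / V_q(n,t)⌋ = ⌊2187/15⌋ = 145.
Step 4: Compare |C| = 80 to 145: satisfied.
The claimed |C| lies below the Hamming bound.


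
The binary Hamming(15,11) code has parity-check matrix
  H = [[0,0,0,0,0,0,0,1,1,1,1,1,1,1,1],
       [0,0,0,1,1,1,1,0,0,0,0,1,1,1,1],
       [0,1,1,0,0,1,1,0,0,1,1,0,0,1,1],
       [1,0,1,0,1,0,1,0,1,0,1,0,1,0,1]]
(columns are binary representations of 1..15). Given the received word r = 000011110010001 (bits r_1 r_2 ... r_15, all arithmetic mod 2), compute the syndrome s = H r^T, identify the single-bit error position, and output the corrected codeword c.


s = (1, 0, 0, 0)^T, error position = 8, corrected codeword c = 000011100010001

Compute s = H r^T mod 2 one row at a time:
  s_1 = 1 + 0 + 0 + 1 + 0 + 0 + 0 + 1 = 3 ≡ 1 (mod 2).
  s_2 = 0 + 1 + 1 + 1 + 0 + 0 + 0 + 1 = 4 ≡ 0 (mod 2).
  s_3 = 0 + 0 + 1 + 1 + 0 + 1 + 0 + 1 = 4 ≡ 0 (mod 2).
  s_4 = 0 + 0 + 1 + 1 + 0 + 1 + 0 + 1 = 4 ≡ 0 (mod 2).
s = (1, 0, 0, 0)^T — this equals column 8 of H (binary 1000), so error is at position 8.
Correct: flip bit 8 of r = 000011110010001 to get c = 000011100010001.


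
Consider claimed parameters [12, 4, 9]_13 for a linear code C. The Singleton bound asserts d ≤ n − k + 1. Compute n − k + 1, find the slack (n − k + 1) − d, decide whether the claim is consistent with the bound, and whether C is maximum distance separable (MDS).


Singleton RHS = n − k + 1 = 9, slack = 0, bound satisfied, MDS.

Singleton bound: d ≤ n − k + 1.
Here n = 12, k = 4, so n − k + 1 = 9.
Given d = 9, check d ≤ 9: YES.
Slack = (n − k + 1) − d = 0.
The code is MDS (slack = 0).
Description: the claimed parameters are [12, 4, 9]_13; such a code would be MDS (meets Singleton bound).


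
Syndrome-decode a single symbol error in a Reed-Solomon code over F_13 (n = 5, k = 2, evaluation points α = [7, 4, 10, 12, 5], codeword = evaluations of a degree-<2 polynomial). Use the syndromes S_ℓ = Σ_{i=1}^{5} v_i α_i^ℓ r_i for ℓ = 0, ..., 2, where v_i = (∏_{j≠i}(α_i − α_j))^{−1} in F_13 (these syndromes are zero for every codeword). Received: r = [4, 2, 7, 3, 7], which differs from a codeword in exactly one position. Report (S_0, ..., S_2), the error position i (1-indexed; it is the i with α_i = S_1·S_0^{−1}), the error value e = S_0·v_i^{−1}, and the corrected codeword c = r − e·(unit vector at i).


S = (7, 5, 11), error at position 3, error magnitude e = 1, c = [4, 2, 6, 3, 7].

Step 1: column multipliers v_i = (∏_{j≠i}(α_i − α_j))^{−1} mod 13.
  i = 1 (α = 7): (7−4)(7−10)(7−12)(7−5) = 3·(−3)·(−5)·2 = 90 ≡ 12, so v_1 = 12^{−1} = 12 (mod 13).
  i = 2 (α = 4): (4−7)(4−10)(4−12)(4−5) = (−3)·(−6)·(−8)·(−1) = 144 ≡ 1, so v_2 = 1^{−1} = 1 (mod 13).
  i = 3 (α = 10): (10−7)(10−4)(10−12)(10−5) = 3·6·(−2)·5 = −180 ≡ 2, so v_3 = 2^{−1} = 7 (mod 13).
  i = 4 (α = 12): (12−7)(12−4)(12−10)(12−5) = 5·8·2·7 = 560 ≡ 1, so v_4 = 1^{−1} = 1 (mod 13).
  i = 5 (α = 5): (5−7)(5−4)(5−10)(5−12) = (−2)·1·(−5)·(−7) = −70 ≡ 8, so v_5 = 8^{−1} = 5 (mod 13).
  v = [12, 1, 7, 1, 5].
Step 2: syndromes of r = [4, 2, 7, 3, 7] (all sums mod 13).
  S_0 = Σ v_i r_i = 12·4 + 1·2 + 7·7 + 1·3 + 5·7 = 137 ≡ 7.
  S_1 = Σ v_i α_i r_i = 12·7·4 + 1·4·2 + 7·10·7 + 1·12·3 + 5·5·7 = 1045 ≡ 5.
  α_i^2 mod 13 = [10, 3, 9, 1, 12].
  S_2 = Σ v_i α_i^2 r_i = 12·10·4 + 1·3·2 + 7·9·7 + 1·1·3 + 5·12·7 = 1350 ≡ 11.
  S = (7, 5, 11) ≠ 0, so r is not a codeword (an error is present).
Step 3: locate the error. For a single error e at position i, S_ℓ = v_i·e·α_i^ℓ, so α_err = S_1/S_0.
  S_0^{−1} = 7^{−1} = 2 (mod 13), so α_err = 5·2 = 10 ≡ 10 = α_3. Error position i = 3.
  Consistency check: S_2/S_1 = 11·8 = 88 ≡ 10 = α_err ✓ (single-error assumption holds).
Step 4: error magnitude e = S_0/v_3 = S_0·∏_{j≠3}(α_3 − α_j) = 7·2 = 14 ≡ 1 (mod 13).
Step 5: correct position 3: c_3 = r_3 − e = 7 − 1 ≡ 6 (mod 13). Hence c = [4, 2, 6, 3, 7].
  Check: interpolating c through the α_i gives m(x) = 8 + 5·x (degree < 2) with m(α_i) = c_i for every i, so c is indeed a codeword.


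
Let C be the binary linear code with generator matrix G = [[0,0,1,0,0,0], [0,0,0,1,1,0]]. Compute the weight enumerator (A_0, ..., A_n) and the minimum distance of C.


Weight distribution: A_0 = 1, A_1 = 1, A_2 = 1, A_3 = 1. Minimum distance d = 1.

Enumerate all 2^2 = 4 messages m ∈ F_2^2.
For each, compute codeword c = mG in F_2^6, then tally its weight.
  m = 00 → c = 000000, weight = 0.
  m = 10 → c = 001000, weight = 1.
  m = 01 → c = 000110, weight = 2.
  m = 11 → c = 001110, weight = 3.
Tally weights:
  weight 0: 1 codewords.
  weight 1: 1 codewords.
  weight 2: 1 codewords.
  weight 3: 1 codewords.
Minimum distance d = smallest w > 0 with A_w > 0 = 1.
Sanity: Σ A_w = 4 = 2^2 = 4 ✓.


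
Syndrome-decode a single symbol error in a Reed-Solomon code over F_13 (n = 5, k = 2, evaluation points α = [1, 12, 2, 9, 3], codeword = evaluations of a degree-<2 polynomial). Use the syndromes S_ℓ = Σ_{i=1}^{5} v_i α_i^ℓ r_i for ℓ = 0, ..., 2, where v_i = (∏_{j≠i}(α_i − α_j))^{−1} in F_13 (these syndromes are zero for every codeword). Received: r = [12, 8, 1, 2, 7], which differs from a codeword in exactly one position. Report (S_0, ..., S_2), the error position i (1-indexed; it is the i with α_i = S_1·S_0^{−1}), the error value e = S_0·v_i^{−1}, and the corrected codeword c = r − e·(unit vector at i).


S = (1, 3, 9), error at position 5, error magnitude e = 4, c = [12, 8, 1, 2, 3].

Step 1: column multipliers v_i = (∏_{j≠i}(α_i − α_j))^{−1} mod 13.
  i = 1 (α = 1): (1−12)(1−2)(1−9)(1−3) = (−11)·(−1)·(−8)·(−2) = 176 ≡ 7, so v_1 = 7^{−1} = 2 (mod 13).
  i = 2 (α = 12): (12−1)(12−2)(12−9)(12−3) = 11·10·3·9 = 2970 ≡ 6, so v_2 = 6^{−1} = 11 (mod 13).
  i = 3 (α = 2): (2−1)(2−12)(2−9)(2−3) = 1·(−10)·(−7)·(−1) = −70 ≡ 8, so v_3 = 8^{−1} = 5 (mod 13).
  i = 4 (α = 9): (9−1)(9−12)(9−2)(9−3) = 8·(−3)·7·6 = −1008 ≡ 6, so v_4 = 6^{−1} = 11 (mod 13).
  i = 5 (α = 3): (3−1)(3−12)(3−2)(3−9) = 2·(−9)·1·(−6) = 108 ≡ 4, so v_5 = 4^{−1} = 10 (mod 13).
  v = [2, 11, 5, 11, 10].
Step 2: syndromes of r = [12, 8, 1, 2, 7] (all sums mod 13).
  S_0 = Σ v_i r_i = 2·12 + 11·8 + 5·1 + 11·2 + 10·7 = 209 ≡ 1.
  S_1 = Σ v_i α_i r_i = 2·1·12 + 11·12·8 + 5·2·1 + 11·9·2 + 10·3·7 = 1498 ≡ 3.
  α_i^2 mod 13 = [1, 1, 4, 3, 9].
  S_2 = Σ v_i α_i^2 r_i = 2·1·12 + 11·1·8 + 5·4·1 + 11·3·2 + 10·9·7 = 828 ≡ 9.
  S = (1, 3, 9) ≠ 0, so r is not a codeword (an error is present).
Step 3: locate the error. For a single error e at position i, S_ℓ = v_i·e·α_i^ℓ, so α_err = S_1/S_0.
  S_0^{−1} = 1^{−1} = 1 (mod 13), so α_err = 3·1 = 3 ≡ 3 = α_5. Error position i = 5.
  Consistency check: S_2/S_1 = 9·9 = 81 ≡ 3 = α_err ✓ (single-error assumption holds).
Step 4: error magnitude e = S_0/v_5 = S_0·∏_{j≠5}(α_5 − α_j) = 1·4 = 4 ≡ 4 (mod 13).
Step 5: correct position 5: c_5 = r_5 − e = 7 − 4 ≡ 3 (mod 13). Hence c = [12, 8, 1, 2, 3].
  Check: interpolating c through the α_i gives m(x) = 10 + 2·x (degree < 2) with m(α_i) = c_i for every i, so c is indeed a codeword.


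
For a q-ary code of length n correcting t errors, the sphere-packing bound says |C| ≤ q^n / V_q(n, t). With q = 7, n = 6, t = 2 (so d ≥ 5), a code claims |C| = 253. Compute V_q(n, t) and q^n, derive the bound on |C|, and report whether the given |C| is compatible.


V_q(n, t) = 577, q^n = 117649, Hamming bound = 203, |C| = 253 > bound (violated).

Step 1: Compute V_q(n, t) = Σ_{j=0}^2 C(n, j) (q−1)^j.
  j = 0: C(6,0)·(6)^0 = 1·1 = 1.
  j = 1: C(6,1)·(6)^1 = 6·6 = 36.
  j = 2: C(6,2)·(6)^2 = 15·36 = 540.
  V_q(n, t) = 1 + 36 + 540 = 577.
Step 2: q^n = 7^6 = 117649.
Step 3: Hamming bound ⌊q^n / V_q(n,t)⌋ = ⌊117649/577⌋ = 203.
Step 4: Compare |C| = 253 to 203: violated.
The claimed |C| lies above the Hamming bound, so no 7-ary code of length 6 with d ≥ 5 can have 253 codewords.


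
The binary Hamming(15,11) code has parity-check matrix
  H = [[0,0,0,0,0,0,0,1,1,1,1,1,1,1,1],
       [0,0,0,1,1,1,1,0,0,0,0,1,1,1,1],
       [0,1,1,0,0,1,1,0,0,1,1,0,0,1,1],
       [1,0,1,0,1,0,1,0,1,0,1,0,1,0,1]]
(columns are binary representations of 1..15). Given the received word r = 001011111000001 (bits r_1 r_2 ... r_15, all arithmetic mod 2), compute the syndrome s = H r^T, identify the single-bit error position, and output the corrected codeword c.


s = (1, 0, 0, 1)^T, error position = 9, corrected codeword c = 001011110000001

Compute s = H r^T mod 2 one row at a time:
  s_1 = 1 + 1 + 0 + 0 + 0 + 0 + 0 + 1 = 3 ≡ 1 (mod 2).
  s_2 = 0 + 1 + 1 + 1 + 0 + 0 + 0 + 1 = 4 ≡ 0 (mod 2).
  s_3 = 0 + 1 + 1 + 1 + 0 + 0 + 0 + 1 = 4 ≡ 0 (mod 2).
  s_4 = 0 + 1 + 1 + 1 + 1 + 0 + 0 + 1 = 5 ≡ 1 (mod 2).
s = (1, 0, 0, 1)^T — this equals column 9 of H (binary 1001), so error is at position 9.
Correct: flip bit 9 of r = 001011111000001 to get c = 001011110000001.


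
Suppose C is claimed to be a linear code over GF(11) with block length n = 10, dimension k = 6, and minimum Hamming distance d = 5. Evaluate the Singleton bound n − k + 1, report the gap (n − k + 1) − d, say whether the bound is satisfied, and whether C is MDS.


Singleton RHS = n − k + 1 = 5, slack = 0, bound satisfied, MDS.

Singleton bound: d ≤ n − k + 1.
Here n = 10, k = 6, so n − k + 1 = 5.
Given d = 5, check d ≤ 5: YES.
Slack = (n − k + 1) − d = 0.
The code is MDS (slack = 0).
Description: the claimed parameters are [10, 6, 5]_11; such a code would be MDS (meets Singleton bound).


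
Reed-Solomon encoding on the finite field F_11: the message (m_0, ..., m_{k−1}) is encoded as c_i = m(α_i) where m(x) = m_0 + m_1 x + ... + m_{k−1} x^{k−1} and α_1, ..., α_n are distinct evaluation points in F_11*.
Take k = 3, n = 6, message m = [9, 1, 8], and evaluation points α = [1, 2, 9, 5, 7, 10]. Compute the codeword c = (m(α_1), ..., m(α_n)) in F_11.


c = [7, 10, 6, 5, 1, 5]

Message polynomial: m(x) = 9 + 1·x + 8·x^2 (mod 11).
For each evaluation point α_i, compute m(α_i) mod 11:
  α_1 = 1: Horner steps 8 → 9 → 7, so m(1) = 7.
  α_2 = 2: Horner steps 8 → 6 → 10, so m(2) = 10.
  α_3 = 9: Horner steps 8 → 7 → 6, so m(9) = 6.
  α_4 = 5: Horner steps 8 → 8 → 5, so m(5) = 5.
  α_5 = 7: Horner steps 8 → 2 → 1, so m(7) = 1.
  α_6 = 10: Horner steps 8 → 4 → 5, so m(10) = 5.
Codeword c = [7, 10, 6, 5, 1, 5] ∈ F_11^6.


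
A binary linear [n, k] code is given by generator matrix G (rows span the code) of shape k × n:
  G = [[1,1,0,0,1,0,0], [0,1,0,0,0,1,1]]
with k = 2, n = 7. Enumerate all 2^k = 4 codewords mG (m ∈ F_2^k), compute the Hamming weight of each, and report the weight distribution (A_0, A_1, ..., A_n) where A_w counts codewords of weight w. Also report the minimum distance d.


Weight distribution: A_0 = 1, A_3 = 2, A_4 = 1. Minimum distance d = 3.

Enumerate all 2^2 = 4 messages m ∈ F_2^2.
For each, compute codeword c = mG in F_2^7, then tally its weight.
  m = 00 → c = 0000000, weight = 0.
  m = 10 → c = 1100100, weight = 3.
  m = 01 → c = 0100011, weight = 3.
  m = 11 → c = 1000111, weight = 4.
Tally weights:
  weight 0: 1 codewords.
  weight 3: 2 codewords.
  weight 4: 1 codewords.
Minimum distance d = smallest w > 0 with A_w > 0 = 3.
Sanity: Σ A_w = 4 = 2^2 = 4 ✓.


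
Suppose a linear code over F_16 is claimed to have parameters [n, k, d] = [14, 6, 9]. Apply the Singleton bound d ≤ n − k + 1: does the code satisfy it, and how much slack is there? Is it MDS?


Singleton RHS = n − k + 1 = 9, slack = 0, bound satisfied, MDS.

Singleton bound: d ≤ n − k + 1.
Here n = 14, k = 6, so n − k + 1 = 9.
Given d = 9, check d ≤ 9: YES.
Slack = (n − k + 1) − d = 0.
The code is MDS (slack = 0).
Description: the claimed parameters are [14, 6, 9]_16; such a code would be MDS (meets Singleton bound).


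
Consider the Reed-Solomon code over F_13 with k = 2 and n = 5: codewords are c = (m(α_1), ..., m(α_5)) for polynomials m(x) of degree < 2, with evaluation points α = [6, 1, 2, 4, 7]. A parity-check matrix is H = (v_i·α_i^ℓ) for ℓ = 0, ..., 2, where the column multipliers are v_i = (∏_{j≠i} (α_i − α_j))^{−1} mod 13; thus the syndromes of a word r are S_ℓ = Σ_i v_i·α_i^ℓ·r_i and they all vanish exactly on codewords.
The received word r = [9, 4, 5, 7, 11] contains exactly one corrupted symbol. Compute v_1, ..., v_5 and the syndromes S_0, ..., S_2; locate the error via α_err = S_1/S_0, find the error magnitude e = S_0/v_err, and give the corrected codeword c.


S = (12, 6, 3), error at position 5, error magnitude e = 1, c = [9, 4, 5, 7, 10].

Step 1: column multipliers v_i = (∏_{j≠i}(α_i − α_j))^{−1} mod 13.
  i = 1 (α = 6): (6−1)(6−2)(6−4)(6−7) = 5·4·2·(−1) = −40 ≡ 12, so v_1 = 12^{−1} = 12 (mod 13).
  i = 2 (α = 1): (1−6)(1−2)(1−4)(1−7) = (−5)·(−1)·(−3)·(−6) = 90 ≡ 12, so v_2 = 12^{−1} = 12 (mod 13).
  i = 3 (α = 2): (2−6)(2−1)(2−4)(2−7) = (−4)·1·(−2)·(−5) = −40 ≡ 12, so v_3 = 12^{−1} = 12 (mod 13).
  i = 4 (α = 4): (4−6)(4−1)(4−2)(4−7) = (−2)·3·2·(−3) = 36 ≡ 10, so v_4 = 10^{−1} = 4 (mod 13).
  i = 5 (α = 7): (7−6)(7−1)(7−2)(7−4) = 1·6·5·3 = 90 ≡ 12, so v_5 = 12^{−1} = 12 (mod 13).
  v = [12, 12, 12, 4, 12].
Step 2: syndromes of r = [9, 4, 5, 7, 11] (all sums mod 13).
  S_0 = Σ v_i r_i = 12·9 + 12·4 + 12·5 + 4·7 + 12·11 = 376 ≡ 12.
  S_1 = Σ v_i α_i r_i = 12·6·9 + 12·1·4 + 12·2·5 + 4·4·7 + 12·7·11 = 1852 ≡ 6.
  α_i^2 mod 13 = [10, 1, 4, 3, 10].
  S_2 = Σ v_i α_i^2 r_i = 12·10·9 + 12·1·4 + 12·4·5 + 4·3·7 + 12·10·11 = 2772 ≡ 3.
  S = (12, 6, 3) ≠ 0, so r is not a codeword (an error is present).
Step 3: locate the error. For a single error e at position i, S_ℓ = v_i·e·α_i^ℓ, so α_err = S_1/S_0.
  S_0^{−1} = 12^{−1} = 12 (mod 13), so α_err = 6·12 = 72 ≡ 7 = α_5. Error position i = 5.
  Consistency check: S_2/S_1 = 3·11 = 33 ≡ 7 = α_err ✓ (single-error assumption holds).
Step 4: error magnitude e = S_0/v_5 = S_0·∏_{j≠5}(α_5 − α_j) = 12·12 = 144 ≡ 1 (mod 13).
Step 5: correct position 5: c_5 = r_5 − e = 11 − 1 ≡ 10 (mod 13). Hence c = [9, 4, 5, 7, 10].
  Check: interpolating c through the α_i gives m(x) = 3 + 1·x (degree < 2) with m(α_i) = c_i for every i, so c is indeed a codeword.


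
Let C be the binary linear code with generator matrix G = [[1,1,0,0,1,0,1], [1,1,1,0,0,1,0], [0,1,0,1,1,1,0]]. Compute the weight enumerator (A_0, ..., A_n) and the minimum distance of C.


Weight distribution: A_0 = 1, A_4 = 7. Minimum distance d = 4.

Enumerate all 2^3 = 8 messages m ∈ F_2^3.
For each, compute codeword c = mG in F_2^7, then tally its weight.
  m = 000 → c = 0000000, weight = 0.
  m = 100 → c = 1100101, weight = 4.
  m = 010 → c = 1110010, weight = 4.
  m = 110 → c = 0010111, weight = 4.
  m = 001 → c = 0101110, weight = 4.
  m = 101 → c = 1001011, weight = 4.
  m = 011 → c = 1011100, weight = 4.
  m = 111 → c = 0111001, weight = 4.
Tally weights:
  weight 0: 1 codewords.
  weight 4: 7 codewords.
Minimum distance d = smallest w > 0 with A_w > 0 = 4.
Sanity: Σ A_w = 8 = 2^3 = 8 ✓.


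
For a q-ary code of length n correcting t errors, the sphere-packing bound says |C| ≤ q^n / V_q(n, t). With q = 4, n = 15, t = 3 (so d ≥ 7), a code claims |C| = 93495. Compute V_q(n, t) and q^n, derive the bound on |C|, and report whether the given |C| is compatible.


V_q(n, t) = 13276, q^n = 1073741824, Hamming bound = 80878, |C| = 93495 > bound (violated).

Step 1: Compute V_q(n, t) = Σ_{j=0}^3 C(n, j) (q−1)^j.
  j = 0: C(15,0)·(3)^0 = 1·1 = 1.
  j = 1: C(15,1)·(3)^1 = 15·3 = 45.
  j = 2: C(15,2)·(3)^2 = 105·9 = 945.
  j = 3: C(15,3)·(3)^3 = 455·27 = 12285.
  V_q(n, t) = 1 + 45 + 945 + 12285 = 13276.
Step 2: q^n = 4^15 = 1073741824.
Step 3: Hamming bound ⌊q^n / V_q(n,t)⌋ = ⌊1073741824/13276⌋ = 80878.
Step 4: Compare |C| = 93495 to 80878: violated.
The claimed |C| lies above the Hamming bound, so no 4-ary code of length 15 with d ≥ 7 can have 93495 codewords.


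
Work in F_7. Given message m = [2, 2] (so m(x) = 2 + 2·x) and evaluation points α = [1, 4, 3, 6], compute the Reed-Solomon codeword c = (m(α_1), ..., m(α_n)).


c = [4, 3, 1, 0]

Message polynomial: m(x) = 2 + 2·x (mod 7).
For each evaluation point α_i, compute m(α_i) mod 7:
  α_1 = 1: Horner steps 2 → 4, so m(1) = 4.
  α_2 = 4: Horner steps 2 → 3, so m(4) = 3.
  α_3 = 3: Horner steps 2 → 1, so m(3) = 1.
  α_4 = 6: Horner steps 2 → 0, so m(6) = 0.
Codeword c = [4, 3, 1, 0] ∈ F_7^4.


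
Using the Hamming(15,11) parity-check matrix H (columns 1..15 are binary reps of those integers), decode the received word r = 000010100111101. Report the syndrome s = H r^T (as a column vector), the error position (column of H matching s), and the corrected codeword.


s = (1, 1, 0, 1)^T, error position = 13, corrected codeword c = 000010100111001

Compute s = H r^T mod 2 one row at a time:
  s_1 = 0 + 0 + 1 + 1 + 1 + 1 + 0 + 1 = 5 ≡ 1 (mod 2).
  s_2 = 0 + 1 + 0 + 1 + 1 + 1 + 0 + 1 = 5 ≡ 1 (mod 2).
  s_3 = 0 + 0 + 0 + 1 + 1 + 1 + 0 + 1 = 4 ≡ 0 (mod 2).
  s_4 = 0 + 0 + 1 + 1 + 0 + 1 + 1 + 1 = 5 ≡ 1 (mod 2).
s = (1, 1, 0, 1)^T — this equals column 13 of H (binary 1101), so error is at position 13.
Correct: flip bit 13 of r = 000010100111101 to get c = 000010100111001.


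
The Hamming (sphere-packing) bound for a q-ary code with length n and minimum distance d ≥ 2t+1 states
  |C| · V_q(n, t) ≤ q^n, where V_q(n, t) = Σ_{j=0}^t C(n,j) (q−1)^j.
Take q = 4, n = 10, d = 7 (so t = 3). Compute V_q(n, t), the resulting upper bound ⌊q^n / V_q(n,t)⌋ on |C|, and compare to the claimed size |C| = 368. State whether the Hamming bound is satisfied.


V_q(n, t) = 3676, q^n = 1048576, Hamming bound = 285, |C| = 368 > bound (violated).

Step 1: Compute V_q(n, t) = Σ_{j=0}^3 C(n, j) (q−1)^j.
  j = 0: C(10,0)·(3)^0 = 1·1 = 1.
  j = 1: C(10,1)·(3)^1 = 10·3 = 30.
  j = 2: C(10,2)·(3)^2 = 45·9 = 405.
  j = 3: C(10,3)·(3)^3 = 120·27 = 3240.
  V_q(n, t) = 1 + 30 + 405 + 3240 = 3676.
Step 2: q^n = 4^10 = 1048576.
Step 3: Hamming bound ⌊q^n / V_q(n,t)⌋ = ⌊1048576/3676⌋ = 285.
Step 4: Compare |C| = 368 to 285: violated.
The claimed |C| lies above the Hamming bound, so no 4-ary code of length 10 with d ≥ 7 can have 368 codewords.


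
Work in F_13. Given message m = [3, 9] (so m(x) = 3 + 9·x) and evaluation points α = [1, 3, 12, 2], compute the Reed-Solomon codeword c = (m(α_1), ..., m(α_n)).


c = [12, 4, 7, 8]

Message polynomial: m(x) = 3 + 9·x (mod 13).
For each evaluation point α_i, compute m(α_i) mod 13:
  α_1 = 1: Horner steps 9 → 12, so m(1) = 12.
  α_2 = 3: Horner steps 9 → 4, so m(3) = 4.
  α_3 = 12: Horner steps 9 → 7, so m(12) = 7.
  α_4 = 2: Horner steps 9 → 8, so m(2) = 8.
Codeword c = [12, 4, 7, 8] ∈ F_13^4.


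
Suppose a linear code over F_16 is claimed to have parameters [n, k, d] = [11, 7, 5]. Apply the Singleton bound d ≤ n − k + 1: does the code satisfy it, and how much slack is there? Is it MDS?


Singleton RHS = n − k + 1 = 5, slack = 0, bound satisfied, MDS.

Singleton bound: d ≤ n − k + 1.
Here n = 11, k = 7, so n − k + 1 = 5.
Given d = 5, check d ≤ 5: YES.
Slack = (n − k + 1) − d = 0.
The code is MDS (slack = 0).
Description: the claimed parameters are [11, 7, 5]_16; such a code would be MDS (meets Singleton bound).


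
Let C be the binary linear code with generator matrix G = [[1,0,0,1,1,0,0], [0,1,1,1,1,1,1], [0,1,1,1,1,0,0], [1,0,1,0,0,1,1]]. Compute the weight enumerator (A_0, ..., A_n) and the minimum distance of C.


Weight distribution: A_0 = 1, A_1 = 1, A_2 = 2, A_3 = 4, A_4 = 3, A_5 = 3, A_6 = 2. Minimum distance d = 1.

Enumerate all 2^4 = 16 messages m ∈ F_2^4.
For each, compute codeword c = mG in F_2^7, then tally its weight.
  m = 0000 → c = 0000000, weight = 0.
  m = 1000 → c = 1001100, weight = 3.
  m = 0100 → c = 0111111, weight = 6.
  m = 1100 → c = 1110011, weight = 5.
  m = 0010 → c = 0111100, weight = 4.
  m = 1010 → c = 1110000, weight = 3.
  m = 0110 → c = 0000011, weight = 2.
  m = 1110 → c = 1001111, weight = 5.
  m = 0001 → c = 1010011, weight = 4.
  m = 1001 → c = 0011111, weight = 5.
  m = 0101 → c = 1101100, weight = 4.
  m = 1101 → c = 0100000, weight = 1.
  m = 0011 → c = 1101111, weight = 6.
  m = 1011 → c = 0100011, weight = 3.
  m = 0111 → c = 1010000, weight = 2.
  m = 1111 → c = 0011100, weight = 3.
Tally weights:
  weight 0: 1 codewords.
  weight 1: 1 codewords.
  weight 2: 2 codewords.
  weight 3: 4 codewords.
  weight 4: 3 codewords.
  weight 5: 3 codewords.
  weight 6: 2 codewords.
Minimum distance d = smallest w > 0 with A_w > 0 = 1.
Sanity: Σ A_w = 16 = 2^4 = 16 ✓.


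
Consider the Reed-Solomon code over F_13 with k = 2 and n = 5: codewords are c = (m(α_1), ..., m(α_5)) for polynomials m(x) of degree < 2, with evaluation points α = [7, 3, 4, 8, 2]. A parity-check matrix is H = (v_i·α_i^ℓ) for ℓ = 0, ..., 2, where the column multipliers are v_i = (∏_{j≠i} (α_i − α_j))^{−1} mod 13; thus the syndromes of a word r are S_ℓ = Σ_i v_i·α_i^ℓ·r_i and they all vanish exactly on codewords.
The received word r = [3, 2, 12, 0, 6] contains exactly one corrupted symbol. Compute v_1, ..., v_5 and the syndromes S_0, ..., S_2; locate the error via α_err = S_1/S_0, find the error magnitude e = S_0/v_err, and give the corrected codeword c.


S = (5, 10, 7), error at position 5, error magnitude e = 1, c = [3, 2, 12, 0, 5].

Step 1: column multipliers v_i = (∏_{j≠i}(α_i − α_j))^{−1} mod 13.
  i = 1 (α = 7): (7−3)(7−4)(7−8)(7−2) = 4·3·(−1)·5 = −60 ≡ 5, so v_1 = 5^{−1} = 8 (mod 13).
  i = 2 (α = 3): (3−7)(3−4)(3−8)(3−2) = (−4)·(−1)·(−5)·1 = −20 ≡ 6, so v_2 = 6^{−1} = 11 (mod 13).
  i = 3 (α = 4): (4−7)(4−3)(4−8)(4−2) = (−3)·1·(−4)·2 = 24 ≡ 11, so v_3 = 11^{−1} = 6 (mod 13).
  i = 4 (α = 8): (8−7)(8−3)(8−4)(8−2) = 1·5·4·6 = 120 ≡ 3, so v_4 = 3^{−1} = 9 (mod 13).
  i = 5 (α = 2): (2−7)(2−3)(2−4)(2−8) = (−5)·(−1)·(−2)·(−6) = 60 ≡ 8, so v_5 = 8^{−1} = 5 (mod 13).
  v = [8, 11, 6, 9, 5].
Step 2: syndromes of r = [3, 2, 12, 0, 6] (all sums mod 13).
  S_0 = Σ v_i r_i = 8·3 + 11·2 + 6·12 + 9·0 + 5·6 = 148 ≡ 5.
  S_1 = Σ v_i α_i r_i = 8·7·3 + 11·3·2 + 6·4·12 + 9·8·0 + 5·2·6 = 582 ≡ 10.
  α_i^2 mod 13 = [10, 9, 3, 12, 4].
  S_2 = Σ v_i α_i^2 r_i = 8·10·3 + 11·9·2 + 6·3·12 + 9·12·0 + 5·4·6 = 774 ≡ 7.
  S = (5, 10, 7) ≠ 0, so r is not a codeword (an error is present).
Step 3: locate the error. For a single error e at position i, S_ℓ = v_i·e·α_i^ℓ, so α_err = S_1/S_0.
  S_0^{−1} = 5^{−1} = 8 (mod 13), so α_err = 10·8 = 80 ≡ 2 = α_5. Error position i = 5.
  Consistency check: S_2/S_1 = 7·4 = 28 ≡ 2 = α_err ✓ (single-error assumption holds).
Step 4: error magnitude e = S_0/v_5 = S_0·∏_{j≠5}(α_5 − α_j) = 5·8 = 40 ≡ 1 (mod 13).
Step 5: correct position 5: c_5 = r_5 − e = 6 − 1 ≡ 5 (mod 13). Hence c = [3, 2, 12, 0, 5].
  Check: interpolating c through the α_i gives m(x) = 11 + 10·x (degree < 2) with m(α_i) = c_i for every i, so c is indeed a codeword.


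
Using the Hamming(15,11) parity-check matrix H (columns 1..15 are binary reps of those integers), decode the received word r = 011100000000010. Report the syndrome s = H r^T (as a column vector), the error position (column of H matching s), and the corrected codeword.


s = (1, 0, 1, 1)^T, error position = 11, corrected codeword c = 011100000010010

Compute s = H r^T mod 2 one row at a time:
  s_1 = 0 + 0 + 0 + 0 + 0 + 0 + 1 + 0 = 1 ≡ 1 (mod 2).
  s_2 = 1 + 0 + 0 + 0 + 0 + 0 + 1 + 0 = 2 ≡ 0 (mod 2).
  s_3 = 1 + 1 + 0 + 0 + 0 + 0 + 1 + 0 = 3 ≡ 1 (mod 2).
  s_4 = 0 + 1 + 0 + 0 + 0 + 0 + 0 + 0 = 1 ≡ 1 (mod 2).
s = (1, 0, 1, 1)^T — this equals column 11 of H (binary 1011), so error is at position 11.
Correct: flip bit 11 of r = 011100000000010 to get c = 011100000010010.


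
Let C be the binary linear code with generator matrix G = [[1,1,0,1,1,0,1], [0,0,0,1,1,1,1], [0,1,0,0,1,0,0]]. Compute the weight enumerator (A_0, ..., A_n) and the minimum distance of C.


Weight distribution: A_0 = 1, A_2 = 1, A_3 = 3, A_4 = 2, A_5 = 1. Minimum distance d = 2.

Enumerate all 2^3 = 8 messages m ∈ F_2^3.
For each, compute codeword c = mG in F_2^7, then tally its weight.
  m = 000 → c = 0000000, weight = 0.
  m = 100 → c = 1101101, weight = 5.
  m = 010 → c = 0001111, weight = 4.
  m = 110 → c = 1100010, weight = 3.
  m = 001 → c = 0100100, weight = 2.
  m = 101 → c = 1001001, weight = 3.
  m = 011 → c = 0101011, weight = 4.
  m = 111 → c = 1000110, weight = 3.
Tally weights:
  weight 0: 1 codewords.
  weight 2: 1 codewords.
  weight 3: 3 codewords.
  weight 4: 2 codewords.
  weight 5: 1 codewords.
Minimum distance d = smallest w > 0 with A_w > 0 = 2.
Sanity: Σ A_w = 8 = 2^3 = 8 ✓.


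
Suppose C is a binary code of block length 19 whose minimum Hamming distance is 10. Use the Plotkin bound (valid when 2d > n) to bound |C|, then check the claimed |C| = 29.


Plotkin bound M ≤ 20; given |C| = 29 > bound (violated).

Check applicability: 2d = 20, n = 19.
2d − n = 1 > 0, so Plotkin applies.
Compute d/(2d−n) = 10/1 ≈ 10.0000.
⌊d/(2d−n)⌋ = 10.
Plotkin bound: M ≤ 2·10 = 20.
Given |C| = 29, check: VIOLATED.
This |C| is above the Plotkin bound, so no binary code with n = 19, d = 10 and 29 codewords exists.


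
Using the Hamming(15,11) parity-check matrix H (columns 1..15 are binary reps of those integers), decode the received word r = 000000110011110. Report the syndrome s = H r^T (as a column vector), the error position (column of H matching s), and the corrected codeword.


s = (1, 0, 1, 1)^T, error position = 11, corrected codeword c = 000000110001110

Compute s = H r^T mod 2 one row at a time:
  s_1 = 1 + 0 + 0 + 1 + 1 + 1 + 1 + 0 = 5 ≡ 1 (mod 2).
  s_2 = 0 + 0 + 0 + 1 + 1 + 1 + 1 + 0 = 4 ≡ 0 (mod 2).
  s_3 = 0 + 0 + 0 + 1 + 0 + 1 + 1 + 0 = 3 ≡ 1 (mod 2).
  s_4 = 0 + 0 + 0 + 1 + 0 + 1 + 1 + 0 = 3 ≡ 1 (mod 2).
s = (1, 0, 1, 1)^T — this equals column 11 of H (binary 1011), so error is at position 11.
Correct: flip bit 11 of r = 000000110011110 to get c = 000000110001110.


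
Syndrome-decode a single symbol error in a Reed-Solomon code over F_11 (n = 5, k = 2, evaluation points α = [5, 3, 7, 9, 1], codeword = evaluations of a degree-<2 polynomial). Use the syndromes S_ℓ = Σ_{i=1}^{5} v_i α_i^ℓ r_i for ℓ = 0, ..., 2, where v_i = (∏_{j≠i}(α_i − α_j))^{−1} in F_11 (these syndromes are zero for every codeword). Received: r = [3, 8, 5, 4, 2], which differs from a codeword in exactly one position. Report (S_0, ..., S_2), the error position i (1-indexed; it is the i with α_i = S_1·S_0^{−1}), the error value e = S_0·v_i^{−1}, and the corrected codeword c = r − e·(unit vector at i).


S = (6, 9, 8), error at position 3, error magnitude e = 7, c = [3, 8, 9, 4, 2].

Step 1: column multipliers v_i = (∏_{j≠i}(α_i − α_j))^{−1} mod 11.
  i = 1 (α = 5): (5−3)(5−7)(5−9)(5−1) = 2·(−2)·(−4)·4 = 64 ≡ 9, so v_1 = 9^{−1} = 5 (mod 11).
  i = 2 (α = 3): (3−5)(3−7)(3−9)(3−1) = (−2)·(−4)·(−6)·2 = −96 ≡ 3, so v_2 = 3^{−1} = 4 (mod 11).
  i = 3 (α = 7): (7−5)(7−3)(7−9)(7−1) = 2·4·(−2)·6 = −96 ≡ 3, so v_3 = 3^{−1} = 4 (mod 11).
  i = 4 (α = 9): (9−5)(9−3)(9−7)(9−1) = 4·6·2·8 = 384 ≡ 10, so v_4 = 10^{−1} = 10 (mod 11).
  i = 5 (α = 1): (1−5)(1−3)(1−7)(1−9) = (−4)·(−2)·(−6)·(−8) = 384 ≡ 10, so v_5 = 10^{−1} = 10 (mod 11).
  v = [5, 4, 4, 10, 10].
Step 2: syndromes of r = [3, 8, 5, 4, 2] (all sums mod 11).
  S_0 = Σ v_i r_i = 5·3 + 4·8 + 4·5 + 10·4 + 10·2 = 127 ≡ 6.
  S_1 = Σ v_i α_i r_i = 5·5·3 + 4·3·8 + 4·7·5 + 10·9·4 + 10·1·2 = 691 ≡ 9.
  α_i^2 mod 11 = [3, 9, 5, 4, 1].
  S_2 = Σ v_i α_i^2 r_i = 5·3·3 + 4·9·8 + 4·5·5 + 10·4·4 + 10·1·2 = 613 ≡ 8.
  S = (6, 9, 8) ≠ 0, so r is not a codeword (an error is present).
Step 3: locate the error. For a single error e at position i, S_ℓ = v_i·e·α_i^ℓ, so α_err = S_1/S_0.
  S_0^{−1} = 6^{−1} = 2 (mod 11), so α_err = 9·2 = 18 ≡ 7 = α_3. Error position i = 3.
  Consistency check: S_2/S_1 = 8·5 = 40 ≡ 7 = α_err ✓ (single-error assumption holds).
Step 4: error magnitude e = S_0/v_3 = S_0·∏_{j≠3}(α_3 − α_j) = 6·3 = 18 ≡ 7 (mod 11).
Step 5: correct position 3: c_3 = r_3 − e = 5 − 7 ≡ 9 (mod 11). Hence c = [3, 8, 9, 4, 2].
  Check: interpolating c through the α_i gives m(x) = 10 + 3·x (degree < 2) with m(α_i) = c_i for every i, so c is indeed a codeword.


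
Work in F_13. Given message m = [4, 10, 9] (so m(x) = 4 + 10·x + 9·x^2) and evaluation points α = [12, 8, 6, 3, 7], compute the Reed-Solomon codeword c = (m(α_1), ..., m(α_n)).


c = [3, 10, 11, 11, 8]

Message polynomial: m(x) = 4 + 10·x + 9·x^2 (mod 13).
For each evaluation point α_i, compute m(α_i) mod 13:
  α_1 = 12: Horner steps 9 → 1 → 3, so m(12) = 3.
  α_2 = 8: Horner steps 9 → 4 → 10, so m(8) = 10.
  α_3 = 6: Horner steps 9 → 12 → 11, so m(6) = 11.
  α_4 = 3: Horner steps 9 → 11 → 11, so m(3) = 11.
  α_5 = 7: Horner steps 9 → 8 → 8, so m(7) = 8.
Codeword c = [3, 10, 11, 11, 8] ∈ F_13^5.


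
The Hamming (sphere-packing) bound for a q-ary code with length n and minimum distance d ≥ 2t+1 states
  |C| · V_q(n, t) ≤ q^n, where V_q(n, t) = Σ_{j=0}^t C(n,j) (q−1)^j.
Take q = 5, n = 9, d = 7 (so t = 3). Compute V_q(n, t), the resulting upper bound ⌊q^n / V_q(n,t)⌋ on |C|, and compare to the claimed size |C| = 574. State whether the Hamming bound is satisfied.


V_q(n, t) = 5989, q^n = 1953125, Hamming bound = 326, |C| = 574 > bound (violated).

Step 1: Compute V_q(n, t) = Σ_{j=0}^3 C(n, j) (q−1)^j.
  j = 0: C(9,0)·(4)^0 = 1·1 = 1.
  j = 1: C(9,1)·(4)^1 = 9·4 = 36.
  j = 2: C(9,2)·(4)^2 = 36·16 = 576.
  j = 3: C(9,3)·(4)^3 = 84·64 = 5376.
  V_q(n, t) = 1 + 36 + 576 + 5376 = 5989.
Step 2: q^n = 5^9 = 1953125.
Step 3: Hamming bound ⌊q^n / V_q(n,t)⌋ = ⌊1953125/5989⌋ = 326.
Step 4: Compare |C| = 574 to 326: violated.
The claimed |C| lies above the Hamming bound, so no 5-ary code of length 9 with d ≥ 7 can have 574 codewords.


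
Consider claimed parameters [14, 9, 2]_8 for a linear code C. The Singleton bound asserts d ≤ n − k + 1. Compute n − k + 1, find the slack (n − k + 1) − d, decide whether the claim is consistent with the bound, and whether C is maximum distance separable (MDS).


Singleton RHS = n − k + 1 = 6, slack = 4, bound satisfied, not MDS.

Singleton bound: d ≤ n − k + 1.
Here n = 14, k = 9, so n − k + 1 = 6.
Given d = 2, check d ≤ 6: YES.
Slack = (n − k + 1) − d = 4.
The code is NOT MDS (slack = 4 > 0).
Description: the claimed parameters are [14, 9, 2]_8; such a code would be non-MDS.


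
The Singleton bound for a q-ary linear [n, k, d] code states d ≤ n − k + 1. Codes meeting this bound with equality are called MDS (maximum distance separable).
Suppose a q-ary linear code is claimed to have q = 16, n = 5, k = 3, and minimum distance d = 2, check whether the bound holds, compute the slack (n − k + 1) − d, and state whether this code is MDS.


Singleton RHS = n − k + 1 = 3, slack = 1, bound satisfied, not MDS.

Singleton bound: d ≤ n − k + 1.
Here n = 5, k = 3, so n − k + 1 = 3.
Given d = 2, check d ≤ 3: YES.
Slack = (n − k + 1) − d = 1.
The code is NOT MDS (slack = 1 > 0).
Description: the claimed parameters are [5, 3, 2]_16; such a code would be non-MDS.


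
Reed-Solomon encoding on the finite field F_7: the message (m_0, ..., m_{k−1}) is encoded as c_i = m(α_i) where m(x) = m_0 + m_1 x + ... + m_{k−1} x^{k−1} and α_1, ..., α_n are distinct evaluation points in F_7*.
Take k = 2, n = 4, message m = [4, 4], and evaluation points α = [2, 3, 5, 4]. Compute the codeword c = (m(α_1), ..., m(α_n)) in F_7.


c = [5, 2, 3, 6]

Message polynomial: m(x) = 4 + 4·x (mod 7).
For each evaluation point α_i, compute m(α_i) mod 7:
  α_1 = 2: Horner steps 4 → 5, so m(2) = 5.
  α_2 = 3: Horner steps 4 → 2, so m(3) = 2.
  α_3 = 5: Horner steps 4 → 3, so m(5) = 3.
  α_4 = 4: Horner steps 4 → 6, so m(4) = 6.
Codeword c = [5, 2, 3, 6] ∈ F_7^4.


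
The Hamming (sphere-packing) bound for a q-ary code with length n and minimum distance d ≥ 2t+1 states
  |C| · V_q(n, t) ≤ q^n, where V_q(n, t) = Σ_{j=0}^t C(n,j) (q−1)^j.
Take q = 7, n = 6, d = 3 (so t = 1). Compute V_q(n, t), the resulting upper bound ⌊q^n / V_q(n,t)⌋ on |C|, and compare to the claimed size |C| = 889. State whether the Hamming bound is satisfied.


V_q(n, t) = 37, q^n = 117649, Hamming bound = 3179, |C| = 889 ≤ bound (satisfied).

Step 1: Compute V_q(n, t) = Σ_{j=0}^1 C(n, j) (q−1)^j.
  j = 0: C(6,0)·(6)^0 = 1·1 = 1.
  j = 1: C(6,1)·(6)^1 = 6·6 = 36.
  V_q(n, t) = 1 + 36 = 37.
Step 2: q^n = 7^6 = 117649.
Step 3: Hamming bound ⌊q^n / V_q(n,t)⌋ = ⌊117649/37⌋ = 3179.
Step 4: Compare |C| = 889 to 3179: satisfied.
The claimed |C| lies below the Hamming bound.


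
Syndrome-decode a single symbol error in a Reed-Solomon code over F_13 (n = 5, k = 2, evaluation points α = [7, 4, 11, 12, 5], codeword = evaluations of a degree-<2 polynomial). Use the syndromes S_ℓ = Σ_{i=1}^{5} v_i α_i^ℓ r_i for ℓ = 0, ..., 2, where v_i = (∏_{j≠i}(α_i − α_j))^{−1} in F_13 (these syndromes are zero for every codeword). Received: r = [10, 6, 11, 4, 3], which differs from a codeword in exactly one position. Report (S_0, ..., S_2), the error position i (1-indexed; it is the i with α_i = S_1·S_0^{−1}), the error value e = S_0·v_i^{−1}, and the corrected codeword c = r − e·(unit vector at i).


S = (5, 8, 5), error at position 4, error magnitude e = 9, c = [10, 6, 11, 8, 3].

Step 1: column multipliers v_i = (∏_{j≠i}(α_i − α_j))^{−1} mod 13.
  i = 1 (α = 7): (7−4)(7−11)(7−12)(7−5) = 3·(−4)·(−5)·2 = 120 ≡ 3, so v_1 = 3^{−1} = 9 (mod 13).
  i = 2 (α = 4): (4−7)(4−11)(4−12)(4−5) = (−3)·(−7)·(−8)·(−1) = 168 ≡ 12, so v_2 = 12^{−1} = 12 (mod 13).
  i = 3 (α = 11): (11−7)(11−4)(11−12)(11−5) = 4·7·(−1)·6 = −168 ≡ 1, so v_3 = 1^{−1} = 1 (mod 13).
  i = 4 (α = 12): (12−7)(12−4)(12−11)(12−5) = 5·8·1·7 = 280 ≡ 7, so v_4 = 7^{−1} = 2 (mod 13).
  i = 5 (α = 5): (5−7)(5−4)(5−11)(5−12) = (−2)·1·(−6)·(−7) = −84 ≡ 7, so v_5 = 7^{−1} = 2 (mod 13).
  v = [9, 12, 1, 2, 2].
Step 2: syndromes of r = [10, 6, 11, 4, 3] (all sums mod 13).
  S_0 = Σ v_i r_i = 9·10 + 12·6 + 1·11 + 2·4 + 2·3 = 187 ≡ 5.
  S_1 = Σ v_i α_i r_i = 9·7·10 + 12·4·6 + 1·11·11 + 2·12·4 + 2·5·3 = 1165 ≡ 8.
  α_i^2 mod 13 = [10, 3, 4, 1, 12].
  S_2 = Σ v_i α_i^2 r_i = 9·10·10 + 12·3·6 + 1·4·11 + 2·1·4 + 2·12·3 = 1240 ≡ 5.
  S = (5, 8, 5) ≠ 0, so r is not a codeword (an error is present).
Step 3: locate the error. For a single error e at position i, S_ℓ = v_i·e·α_i^ℓ, so α_err = S_1/S_0.
  S_0^{−1} = 5^{−1} = 8 (mod 13), so α_err = 8·8 = 64 ≡ 12 = α_4. Error position i = 4.
  Consistency check: S_2/S_1 = 5·5 = 25 ≡ 12 = α_err ✓ (single-error assumption holds).
Step 4: error magnitude e = S_0/v_4 = S_0·∏_{j≠4}(α_4 − α_j) = 5·7 = 35 ≡ 9 (mod 13).
Step 5: correct position 4: c_4 = r_4 − e = 4 − 9 ≡ 8 (mod 13). Hence c = [10, 6, 11, 8, 3].
  Check: interpolating c through the α_i gives m(x) = 5 + 10·x (degree < 2) with m(α_i) = c_i for every i, so c is indeed a codeword.


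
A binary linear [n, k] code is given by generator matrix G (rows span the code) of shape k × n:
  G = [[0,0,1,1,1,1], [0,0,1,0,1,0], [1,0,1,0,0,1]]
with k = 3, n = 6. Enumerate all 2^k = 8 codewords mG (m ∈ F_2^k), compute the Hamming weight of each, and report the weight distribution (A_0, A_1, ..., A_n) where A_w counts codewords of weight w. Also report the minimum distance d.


Weight distribution: A_0 = 1, A_2 = 2, A_3 = 4, A_4 = 1. Minimum distance d = 2.

Enumerate all 2^3 = 8 messages m ∈ F_2^3.
For each, compute codeword c = mG in F_2^6, then tally its weight.
  m = 000 → c = 000000, weight = 0.
  m = 100 → c = 001111, weight = 4.
  m = 010 → c = 001010, weight = 2.
  m = 110 → c = 000101, weight = 2.
  m = 001 → c = 101001, weight = 3.
  m = 101 → c = 100110, weight = 3.
  m = 011 → c = 100011, weight = 3.
  m = 111 → c = 101100, weight = 3.
Tally weights:
  weight 0: 1 codewords.
  weight 2: 2 codewords.
  weight 3: 4 codewords.
  weight 4: 1 codewords.
Minimum distance d = smallest w > 0 with A_w > 0 = 2.
Sanity: Σ A_w = 8 = 2^3 = 8 ✓.


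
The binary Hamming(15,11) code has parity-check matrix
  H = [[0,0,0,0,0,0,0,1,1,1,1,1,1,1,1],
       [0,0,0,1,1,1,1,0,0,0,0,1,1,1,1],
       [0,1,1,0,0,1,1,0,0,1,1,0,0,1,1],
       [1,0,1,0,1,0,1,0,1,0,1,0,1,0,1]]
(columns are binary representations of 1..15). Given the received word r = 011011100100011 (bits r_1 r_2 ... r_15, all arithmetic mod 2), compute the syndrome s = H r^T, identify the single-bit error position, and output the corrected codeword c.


s = (1, 1, 1, 0)^T, error position = 14, corrected codeword c = 011011100100001

Compute s = H r^T mod 2 one row at a time:
  s_1 = 0 + 0 + 1 + 0 + 0 + 0 + 1 + 1 = 3 ≡ 1 (mod 2).
  s_2 = 0 + 1 + 1 + 1 + 0 + 0 + 1 + 1 = 5 ≡ 1 (mod 2).
  s_3 = 1 + 1 + 1 + 1 + 1 + 0 + 1 + 1 = 7 ≡ 1 (mod 2).
  s_4 = 0 + 1 + 1 + 1 + 0 + 0 + 0 + 1 = 4 ≡ 0 (mod 2).
s = (1, 1, 1, 0)^T — this equals column 14 of H (binary 1110), so error is at position 14.
Correct: flip bit 14 of r = 011011100100011 to get c = 011011100100001.


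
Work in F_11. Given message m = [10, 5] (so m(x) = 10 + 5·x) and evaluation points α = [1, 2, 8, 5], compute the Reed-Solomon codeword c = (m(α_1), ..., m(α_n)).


c = [4, 9, 6, 2]

Message polynomial: m(x) = 10 + 5·x (mod 11).
For each evaluation point α_i, compute m(α_i) mod 11:
  α_1 = 1: Horner steps 5 → 4, so m(1) = 4.
  α_2 = 2: Horner steps 5 → 9, so m(2) = 9.
  α_3 = 8: Horner steps 5 → 6, so m(8) = 6.
  α_4 = 5: Horner steps 5 → 2, so m(5) = 2.
Codeword c = [4, 9, 6, 2] ∈ F_11^4.
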